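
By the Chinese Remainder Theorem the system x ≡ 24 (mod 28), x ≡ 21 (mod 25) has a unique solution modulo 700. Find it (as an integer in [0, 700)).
The moduli 28, 25 are pairwise coprime, so by the CRT there is a unique solution mod 28·25 = 700.
Solve by successive substitution. Start with x ≡ 24 (mod 28).
  Combine with x ≡ 21 (mod 25): write x = 24 + 28·t and require 24 + 28·t ≡ 21 (mod 25), i.e. 28·t ≡ 21 − 24 ≡ 22 (mod 25). Since 28^(−1) ≡ 17 (mod 25) (28 ≡ 3 (mod 25)), t ≡ 17·22 ≡ 24 (mod 25). So x ≡ 24 + 28·24 = 696 (mod 700).
Unique solution in [0, 700): x = 696.

Final answer: x ≡ 696 (mod 700); the representative in [0, 700) is 696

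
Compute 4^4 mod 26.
22

Use repeated squaring. Binary(4) = 100. Walk through the bits of the exponent 4 left-to-right: at each bit after the leading one, square the running value, then multiply by 4 if the bit is 1 (always reducing mod 26):
  bit 1 = 1 (leading): start with 4.
  bit 2 = 0: square 4^2 = 16 (mod 26).
  bit 3 = 0: square 16^2 = 256 ≡ 22 (mod 26).
Final value: 4^4 ≡ 22 (mod 26).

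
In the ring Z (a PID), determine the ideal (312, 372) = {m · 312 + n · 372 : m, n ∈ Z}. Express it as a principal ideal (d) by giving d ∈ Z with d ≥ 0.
In the PID Z, (a, b) is generated by gcd(a, b). Compute gcd(372, 312) with the extended Euclidean algorithm, tracking rows (r, s, t) with s·372 + t·312 = r:
  row A: (372, 1, 0)   [1·372 + 0·312 = 372]
  row B: (312, 0, 1)   [0·372 + 1·312 = 312]
  372 = 1·312 + 60   → row C = row A − 1·row B = (60, 1, −1)   [check: 1·372 − 1·312 = 60]
  312 = 5·60 + 12   → row D = row B − 5·row C = (12, −5, 6)   [check: −5·372 + 6·312 = 12]
  60 = 5·12 + 0   → remainder 0, stop. gcd = 12 (last nonzero row D).
So gcd(312, 372) = 12, with Bézout identity −5·372 + 6·312 = 12. Containment (⊇): the Bézout identity exhibits 12 as an element of (312, 372), giving (12) ⊆ (312, 372). Containment (⊆): since 12 | 312 and 12 | 372 (312 = 12·26, 372 = 12·31), every Z-linear combination of 312 and 372 is divisible by 12, so (312, 372) ⊆ (12). Therefore (312, 372) = (12), d = 12.

Final answer: (312, 372) = (12); d = 12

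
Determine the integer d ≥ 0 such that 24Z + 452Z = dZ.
In the PID Z, (a, b) is generated by gcd(a, b). Compute gcd(452, 24) with the extended Euclidean algorithm, tracking rows (r, s, t) with s·452 + t·24 = r:
  row A: (452, 1, 0)   [1·452 + 0·24 = 452]
  row B: (24, 0, 1)   [0·452 + 1·24 = 24]
  452 = 18·24 + 20   → row C = row A − 18·row B = (20, 1, −18)   [check: 1·452 − 18·24 = 20]
  24 = 1·20 + 4   → row D = row B − 1·row C = (4, −1, 19)   [check: −1·452 + 19·24 = 4]
  20 = 5·4 + 0   → remainder 0, stop. gcd = 4 (last nonzero row D).
So gcd(24, 452) = 4, with Bézout identity −1·452 + 19·24 = 4. Containment (⊇): the Bézout identity exhibits 4 as an element of (24, 452), giving (4) ⊆ (24, 452). Containment (⊆): since 4 | 24 and 4 | 452 (24 = 4·6, 452 = 4·113), every Z-linear combination of 24 and 452 is divisible by 4, so (24, 452) ⊆ (4). Therefore (24, 452) = (4), d = 4.

Final answer: (24, 452) = (4); d = 4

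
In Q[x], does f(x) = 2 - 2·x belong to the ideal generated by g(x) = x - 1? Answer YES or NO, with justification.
In Q[x] the ideal (g) consists of all multiples of g, so f ∈ (g) iff g | f, i.e. iff the remainder of f on division by g is 0. Divide f by g (g is monic, so eliminate the leading term of the running remainder at each step):
  leading term -2·x: subtract (-2)·g(x) = 2 - 2·x, leaving 0
The remainder is 0, so f(x) = g(x) · h(x) with h(x) = -2. Hence g | f, i.e. f ∈ (g).

Final answer: YES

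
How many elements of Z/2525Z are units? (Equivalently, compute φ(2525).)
An element a ∈ Z/2525Z is a unit iff gcd(a, 2525) = 1, so the number of units is φ(2525). φ is multiplicative, with φ(p^e) = p^e − p^(e−1). Factorise 2525 = 5^2 · 101. Then
  φ(2525) = (5^2 − 5^1) · (101 − 1) = 20 · 100 = 2000.

Final answer: Z/2525Z has φ(2525) = 2000 units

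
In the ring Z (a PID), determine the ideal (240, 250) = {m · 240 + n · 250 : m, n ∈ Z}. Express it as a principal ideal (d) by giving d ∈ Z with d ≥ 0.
(240, 250) = (10); d = 10

In the PID Z, (a, b) is generated by gcd(a, b). Compute gcd(250, 240) with the extended Euclidean algorithm, tracking rows (r, s, t) with s·250 + t·240 = r:
  row A: (250, 1, 0)   [1·250 + 0·240 = 250]
  row B: (240, 0, 1)   [0·250 + 1·240 = 240]
  250 = 1·240 + 10   → row C = row A − 1·row B = (10, 1, −1)   [check: 1·250 − 1·240 = 10]
  240 = 24·10 + 0   → remainder 0, stop. gcd = 10 (last nonzero row C).
So gcd(240, 250) = 10, with Bézout identity 1·250 − 1·240 = 10. Containment (⊇): the Bézout identity exhibits 10 as an element of (240, 250), giving (10) ⊆ (240, 250). Containment (⊆): since 10 | 240 and 10 | 250 (240 = 10·24, 250 = 10·25), every Z-linear combination of 240 and 250 is divisible by 10, so (240, 250) ⊆ (10). Therefore (240, 250) = (10), d = 10.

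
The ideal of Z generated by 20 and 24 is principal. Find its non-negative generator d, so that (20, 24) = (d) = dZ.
In the PID Z, (a, b) is generated by gcd(a, b). Compute gcd(24, 20) with the extended Euclidean algorithm, tracking rows (r, s, t) with s·24 + t·20 = r:
  row A: (24, 1, 0)   [1·24 + 0·20 = 24]
  row B: (20, 0, 1)   [0·24 + 1·20 = 20]
  24 = 1·20 + 4   → row C = row A − 1·row B = (4, 1, −1)   [check: 1·24 − 1·20 = 4]
  20 = 5·4 + 0   → remainder 0, stop. gcd = 4 (last nonzero row C).
So gcd(20, 24) = 4, with Bézout identity 1·24 − 1·20 = 4. Containment (⊇): the Bézout identity exhibits 4 as an element of (20, 24), giving (4) ⊆ (20, 24). Containment (⊆): since 4 | 20 and 4 | 24 (20 = 4·5, 24 = 4·6), every Z-linear combination of 20 and 24 is divisible by 4, so (20, 24) ⊆ (4). Therefore (20, 24) = (4), d = 4.

Final answer: (20, 24) = (4); d = 4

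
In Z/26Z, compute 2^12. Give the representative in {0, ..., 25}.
Use repeated squaring. Binary(12) = 1100. Walk through the bits of the exponent 12 left-to-right: at each bit after the leading one, square the running value, then multiply by 2 if the bit is 1 (always reducing mod 26):
  bit 1 = 1 (leading): start with 2.
  bit 2 = 1: square 2^2 = 4; bit is 1, so multiply 4·2 = 8 (mod 26).
  bit 3 = 0: square 8^2 = 64 ≡ 12 (mod 26).
  bit 4 = 0: square 12^2 = 144 ≡ 14 (mod 26).
Final value: 2^12 ≡ 14 (mod 26).

Final answer: 14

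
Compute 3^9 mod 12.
3

Use repeated squaring. Binary(9) = 1001. Walk through the bits of the exponent 9 left-to-right: at each bit after the leading one, square the running value, then multiply by 3 if the bit is 1 (always reducing mod 12):
  bit 1 = 1 (leading): start with 3.
  bit 2 = 0: square 3^2 = 9 (mod 12).
  bit 3 = 0: square 9^2 = 81 ≡ 9 (mod 12).
  bit 4 = 1: square 9^2 = 81 ≡ 9; bit is 1, so multiply 9·3 = 27 ≡ 3 (mod 12).
Final value: 3^9 ≡ 3 (mod 12).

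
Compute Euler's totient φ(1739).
φ is multiplicative, with φ(p^e) = p^e − p^(e−1). Factorise 1739 = 37 · 47. Then
  φ(1739) = (37 − 1) · (47 − 1) = 36 · 46 = 1656.

Final answer: φ(1739) = 1656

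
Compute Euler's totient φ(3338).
φ(3338) = 1668

φ is multiplicative, with φ(p^e) = p^e − p^(e−1). Factorise 3338 = 2 · 1669. Then
  φ(3338) = (2 − 1) · (1669 − 1) = 1 · 1668 = 1668.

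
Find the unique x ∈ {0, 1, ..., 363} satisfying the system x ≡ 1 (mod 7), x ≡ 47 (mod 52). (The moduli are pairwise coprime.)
The moduli 7, 52 are pairwise coprime, so by the CRT there is a unique solution mod 7·52 = 364.
Solve by successive substitution. Start with x ≡ 1 (mod 7).
  Combine with x ≡ 47 (mod 52): write x = 1 + 7·t and require 1 + 7·t ≡ 47 (mod 52), i.e. 7·t ≡ 47 − 1 ≡ 46 (mod 52). Since 7^(−1) ≡ 15 (mod 52), t ≡ 15·46 ≡ 14 (mod 52). So x ≡ 1 + 7·14 = 99 (mod 364).
Unique solution in [0, 364): x = 99.

Final answer: x ≡ 99 (mod 364); the representative in [0, 364) is 99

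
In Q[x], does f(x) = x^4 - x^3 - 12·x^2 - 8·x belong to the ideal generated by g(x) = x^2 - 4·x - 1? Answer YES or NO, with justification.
In Q[x] the ideal (g) consists of all multiples of g, so f ∈ (g) iff g | f, i.e. iff the remainder of f on division by g is 0. Divide f by g (g is monic, so eliminate the leading term of the running remainder at each step):
  leading term x^4: subtract (x^2)·g(x) = x^4 - 4·x^3 - x^2, leaving 3·x^3 - 11·x^2 - 8·x
  leading term 3·x^3: subtract (3·x)·g(x) = 3·x^3 - 12·x^2 - 3·x, leaving x^2 - 5·x
  leading term x^2: subtract (1)·g(x) = x^2 - 4·x - 1, leaving 1 - x
The remainder r(x) = 1 - x ≠ 0 (and deg r < deg g), so g ∤ f, i.e. f ∉ (g).

Final answer: NO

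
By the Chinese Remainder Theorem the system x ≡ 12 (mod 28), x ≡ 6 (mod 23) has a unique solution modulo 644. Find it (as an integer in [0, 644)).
The moduli 28, 23 are pairwise coprime, so by the CRT there is a unique solution mod 28·23 = 644.
Solve by successive substitution. Start with x ≡ 12 (mod 28).
  Combine with x ≡ 6 (mod 23): write x = 12 + 28·t and require 12 + 28·t ≡ 6 (mod 23), i.e. 28·t ≡ 6 − 12 ≡ 17 (mod 23). Since 28^(−1) ≡ 14 (mod 23) (28 ≡ 5 (mod 23)), t ≡ 14·17 ≡ 8 (mod 23). So x ≡ 12 + 28·8 = 236 (mod 644).
Unique solution in [0, 644): x = 236.

Final answer: x ≡ 236 (mod 644); the representative in [0, 644) is 236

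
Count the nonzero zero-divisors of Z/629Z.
Z/629Z has 52 nonzero zero-divisors

In Z/629Z each nonzero element is either a unit (gcd with 629 is 1) or a zero-divisor (gcd > 1). The number of units is φ(629): factorise 629 = 17 · 37, so φ(629) = (17 − 1) · (37 − 1) = 16 · 36 = 576. The nonzero elements number 629 − 1 = 628. Hence the nonzero zero-divisors number 628 − 576 = 52.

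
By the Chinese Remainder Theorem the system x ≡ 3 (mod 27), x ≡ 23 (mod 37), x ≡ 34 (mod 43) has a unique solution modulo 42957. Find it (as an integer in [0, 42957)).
The moduli 27, 37, 43 are pairwise coprime, so by the CRT there is a unique solution mod 27·37·43 = 42957.
Solve by successive substitution. Start with x ≡ 3 (mod 27).
  Combine with x ≡ 23 (mod 37): write x = 3 + 27·t and require 3 + 27·t ≡ 23 (mod 37), i.e. 27·t ≡ 23 − 3 ≡ 20 (mod 37). Since 27^(−1) ≡ 11 (mod 37), t ≡ 11·20 ≡ 35 (mod 37). So x ≡ 3 + 27·35 = 948 (mod 999).
  Combine with x ≡ 34 (mod 43): write x = 948 + 999·t and require 948 + 999·t ≡ 34 (mod 43), i.e. 999·t ≡ 34 − 948 ≡ 32 (mod 43). Since 999^(−1) ≡ 13 (mod 43) (999 ≡ 10 (mod 43)), t ≡ 13·32 ≡ 29 (mod 43). So x ≡ 948 + 999·29 = 29919 (mod 42957).
Unique solution in [0, 42957): x = 29919.

Final answer: x ≡ 29919 (mod 42957); the representative in [0, 42957) is 29919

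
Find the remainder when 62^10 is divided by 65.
Use repeated squaring. Binary(10) = 1010. Walk through the bits of the exponent 10 left-to-right: at each bit after the leading one, square the running value, then multiply by 62 if the bit is 1 (always reducing mod 65):
  bit 1 = 1 (leading): start with 62.
  bit 2 = 0: square 62^2 = 3844 ≡ 9 (mod 65).
  bit 3 = 1: square 9^2 = 81 ≡ 16; bit is 1, so multiply 16·62 = 992 ≡ 17 (mod 65).
  bit 4 = 0: square 17^2 = 289 ≡ 29 (mod 65).
Final value: 62^10 ≡ 29 (mod 65).

Final answer: 29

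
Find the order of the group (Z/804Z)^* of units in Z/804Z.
(Z/804Z)^* consists of the classes a with gcd(a, 804) = 1, so its order is φ(804). φ is multiplicative, with φ(p^e) = p^e − p^(e−1). Factorise 804 = 2^2 · 3 · 67. Then
  φ(804) = (2^2 − 2^1) · (3 − 1) · (67 − 1) = 2 · 2 · 66 = 264.
Thus |(Z/804Z)^*| = 264.

Final answer: |(Z/804Z)^*| = 264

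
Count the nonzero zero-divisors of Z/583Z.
In Z/583Z each nonzero element is either a unit (gcd with 583 is 1) or a zero-divisor (gcd > 1). The number of units is φ(583): factorise 583 = 11 · 53, so φ(583) = (11 − 1) · (53 − 1) = 10 · 52 = 520. The nonzero elements number 583 − 1 = 582. Hence the nonzero zero-divisors number 582 − 520 = 62.

Final answer: Z/583Z has 62 nonzero zero-divisors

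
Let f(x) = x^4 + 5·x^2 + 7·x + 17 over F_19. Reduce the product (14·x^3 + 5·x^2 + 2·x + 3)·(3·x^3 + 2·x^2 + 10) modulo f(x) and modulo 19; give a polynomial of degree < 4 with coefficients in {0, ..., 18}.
a · b ≡ 5·x^3 + 11·x^2 + x + 3 (mod f(x))

Multiply as integer polynomials: a · b = 42·x^6 + 43·x^5 + 16·x^4 + 153·x^3 + 56·x^2 + 20·x + 30. Reducing coefficients mod 19: a · b ≡ 4·x^6 + 5·x^5 + 16·x^4 + x^3 + 18·x^2 + x + 11. Now divide by f(x) = x^4 + 5·x^2 + 7·x + 17 in F_19[x], eliminating the leading term at each step:
  leading term 4·x^6: subtract (4·x^2)·f(x) = 4·x^6 + x^4 + 9·x^3 + 11·x^2, leaving 5·x^5 + 15·x^4 + 11·x^3 + 7·x^2 + x + 11 (coefficients mod 19)
  leading term 5·x^5: subtract (5·x)·f(x) = 5·x^5 + 6·x^3 + 16·x^2 + 9·x, leaving 15·x^4 + 5·x^3 + 10·x^2 + 11·x + 11 (coefficients mod 19)
  leading term 15·x^4: subtract (15)·f(x) = 15·x^4 + 18·x^2 + 10·x + 8, leaving 5·x^3 + 11·x^2 + x + 3 (coefficients mod 19)
The degree is now < 4, so this is the remainder. Hence a · b ≡ 5·x^3 + 11·x^2 + x + 3 in F_19[x]/(f).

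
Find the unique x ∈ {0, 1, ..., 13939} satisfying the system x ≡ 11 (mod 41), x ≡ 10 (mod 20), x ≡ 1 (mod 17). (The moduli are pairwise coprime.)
The moduli 41, 20, 17 are pairwise coprime, so by the CRT there is a unique solution mod 41·20·17 = 13940.
Solve by successive substitution. Start with x ≡ 11 (mod 41).
  Combine with x ≡ 10 (mod 20): write x = 11 + 41·t and require 11 + 41·t ≡ 10 (mod 20), i.e. 41·t ≡ 10 − 11 ≡ 19 (mod 20). Since 41^(−1) ≡ 1 (mod 20) (41 ≡ 1 (mod 20)), t ≡ 1·19 ≡ 19 (mod 20). So x ≡ 11 + 41·19 = 790 (mod 820).
  Combine with x ≡ 1 (mod 17): write x = 790 + 820·t and require 790 + 820·t ≡ 1 (mod 17), i.e. 820·t ≡ 1 − 790 ≡ 10 (mod 17). Since 820^(−1) ≡ 13 (mod 17) (820 ≡ 4 (mod 17)), t ≡ 13·10 ≡ 11 (mod 17). So x ≡ 790 + 820·11 = 9810 (mod 13940).
Unique solution in [0, 13940): x = 9810.

Final answer: x ≡ 9810 (mod 13940); the representative in [0, 13940) is 9810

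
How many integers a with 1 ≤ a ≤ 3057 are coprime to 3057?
The number of a ∈ {1, ..., 3057} with gcd(a, 3057) = 1 is by definition Euler's totient φ(3057). φ is multiplicative, with φ(p^e) = p^e − p^(e−1). Factorise 3057 = 3 · 1019. Then
  φ(3057) = (3 − 1) · (1019 − 1) = 2 · 1018 = 2036.
So there are 2036 such integers.

Final answer: 2036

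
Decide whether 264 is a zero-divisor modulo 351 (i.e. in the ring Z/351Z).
YES

gcd(264, 351) = 3 > 1, so 264 is not a unit in Z/351Z. In Z/nZ every nonzero non-unit is a zero-divisor: explicitly, take b = 351/gcd = 117 ≠ 0 (mod 351); then 264·117 = 30888 = 88·351, i.e. 264·117 ≡ 0 (mod 351). So 264 is a zero-divisor.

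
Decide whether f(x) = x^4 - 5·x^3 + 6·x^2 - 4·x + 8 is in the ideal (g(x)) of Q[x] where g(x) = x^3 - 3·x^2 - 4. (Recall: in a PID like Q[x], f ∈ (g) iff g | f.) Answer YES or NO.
In Q[x] the ideal (g) consists of all multiples of g, so f ∈ (g) iff g | f, i.e. iff the remainder of f on division by g is 0. Divide f by g (g is monic, so eliminate the leading term of the running remainder at each step):
  leading term x^4: subtract (x)·g(x) = x^4 - 3·x^3 - 4·x, leaving -2·x^3 + 6·x^2 + 8
  leading term -2·x^3: subtract (-2)·g(x) = -2·x^3 + 6·x^2 + 8, leaving 0
The remainder is 0, so f(x) = g(x) · h(x) with h(x) = x - 2. Hence g | f, i.e. f ∈ (g).

Final answer: YES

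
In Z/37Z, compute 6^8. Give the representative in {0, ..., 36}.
1

Use repeated squaring. Binary(8) = 1000. Walk through the bits of the exponent 8 left-to-right: at each bit after the leading one, square the running value, then multiply by 6 if the bit is 1 (always reducing mod 37):
  bit 1 = 1 (leading): start with 6.
  bit 2 = 0: square 6^2 = 36 (mod 37).
  bit 3 = 0: square 36^2 = 1296 ≡ 1 (mod 37).
  bit 4 = 0: square 1^2 = 1 (mod 37).
Final value: 6^8 ≡ 1 (mod 37).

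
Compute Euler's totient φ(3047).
φ is multiplicative, with φ(p^e) = p^e − p^(e−1). Factorise 3047 = 11 · 277. Then
  φ(3047) = (11 − 1) · (277 − 1) = 10 · 276 = 2760.

Final answer: φ(3047) = 2760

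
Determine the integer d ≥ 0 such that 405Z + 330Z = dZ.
In the PID Z, (a, b) is generated by gcd(a, b). Compute gcd(405, 330) with the extended Euclidean algorithm, tracking rows (r, s, t) with s·405 + t·330 = r:
  row A: (405, 1, 0)   [1·405 + 0·330 = 405]
  row B: (330, 0, 1)   [0·405 + 1·330 = 330]
  405 = 1·330 + 75   → row C = row A − 1·row B = (75, 1, −1)   [check: 1·405 − 1·330 = 75]
  330 = 4·75 + 30   → row D = row B − 4·row C = (30, −4, 5)   [check: −4·405 + 5·330 = 30]
  75 = 2·30 + 15   → row E = row C − 2·row D = (15, 9, −11)   [check: 9·405 − 11·330 = 15]
  30 = 2·15 + 0   → remainder 0, stop. gcd = 15 (last nonzero row E).
So gcd(405, 330) = 15, with Bézout identity 9·405 − 11·330 = 15. Containment (⊇): the Bézout identity exhibits 15 as an element of (405, 330), giving (15) ⊆ (405, 330). Containment (⊆): since 15 | 405 and 15 | 330 (405 = 15·27, 330 = 15·22), every Z-linear combination of 405 and 330 is divisible by 15, so (405, 330) ⊆ (15). Therefore (405, 330) = (15), d = 15.

Final answer: (405, 330) = (15); d = 15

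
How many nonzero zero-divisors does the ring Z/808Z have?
In Z/808Z each nonzero element is either a unit (gcd with 808 is 1) or a zero-divisor (gcd > 1). The number of units is φ(808): factorise 808 = 2^3 · 101, so φ(808) = (2^3 − 2^2) · (101 − 1) = 4 · 100 = 400. The nonzero elements number 808 − 1 = 807. Hence the nonzero zero-divisors number 807 − 400 = 407.

Final answer: Z/808Z has 407 nonzero zero-divisors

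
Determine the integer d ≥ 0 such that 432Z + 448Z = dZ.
(432, 448) = (16); d = 16

In the PID Z, (a, b) is generated by gcd(a, b). Compute gcd(448, 432) with the extended Euclidean algorithm, tracking rows (r, s, t) with s·448 + t·432 = r:
  row A: (448, 1, 0)   [1·448 + 0·432 = 448]
  row B: (432, 0, 1)   [0·448 + 1·432 = 432]
  448 = 1·432 + 16   → row C = row A − 1·row B = (16, 1, −1)   [check: 1·448 − 1·432 = 16]
  432 = 27·16 + 0   → remainder 0, stop. gcd = 16 (last nonzero row C).
So gcd(432, 448) = 16, with Bézout identity 1·448 − 1·432 = 16. Containment (⊇): the Bézout identity exhibits 16 as an element of (432, 448), giving (16) ⊆ (432, 448). Containment (⊆): since 16 | 432 and 16 | 448 (432 = 16·27, 448 = 16·28), every Z-linear combination of 432 and 448 is divisible by 16, so (432, 448) ⊆ (16). Therefore (432, 448) = (16), d = 16.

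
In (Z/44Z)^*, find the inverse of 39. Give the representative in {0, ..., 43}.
Apply the extended Euclidean algorithm to (44, 39), tracking rows (r, s, t) with s·44 + t·39 = r. Each division r_prev = q·r_cur + r_new produces the new row as (previous row) − q·(current row):
  row A: (44, 1, 0)   [1·44 + 0·39 = 44]
  row B: (39, 0, 1)   [0·44 + 1·39 = 39]
  44 = 1·39 + 5   → row C = row A − 1·row B = (5, 1, −1)   [check: 1·44 − 1·39 = 5]
  39 = 7·5 + 4   → row D = row B − 7·row C = (4, −7, 8)   [check: −7·44 + 8·39 = 4]
  5 = 1·4 + 1   → row E = row C − 1·row D = (1, 8, −9)   [check: 8·44 − 9·39 = 1]
  4 = 4·1 + 0   → remainder 0, stop. gcd = 1 (last nonzero row E).
The gcd is 1, so 39 is invertible mod 44. The last nonzero row gives 8·44 − 9·39 = 1, so t = −9. So 39^(−1) ≡ −9 ≡ 35 (mod 44). Verify: 39 · 35 = 1365 ≡ 1 (mod 44). ✓

Final answer: 39^(−1) ≡ 35 (mod 44)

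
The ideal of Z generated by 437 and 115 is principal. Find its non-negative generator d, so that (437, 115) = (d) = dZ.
(437, 115) = (23); d = 23

In the PID Z, (a, b) is generated by gcd(a, b). Compute gcd(437, 115) with the extended Euclidean algorithm, tracking rows (r, s, t) with s·437 + t·115 = r:
  row A: (437, 1, 0)   [1·437 + 0·115 = 437]
  row B: (115, 0, 1)   [0·437 + 1·115 = 115]
  437 = 3·115 + 92   → row C = row A − 3·row B = (92, 1, −3)   [check: 1·437 − 3·115 = 92]
  115 = 1·92 + 23   → row D = row B − 1·row C = (23, −1, 4)   [check: −1·437 + 4·115 = 23]
  92 = 4·23 + 0   → remainder 0, stop. gcd = 23 (last nonzero row D).
So gcd(437, 115) = 23, with Bézout identity −1·437 + 4·115 = 23. Containment (⊇): the Bézout identity exhibits 23 as an element of (437, 115), giving (23) ⊆ (437, 115). Containment (⊆): since 23 | 437 and 23 | 115 (437 = 23·19, 115 = 23·5), every Z-linear combination of 437 and 115 is divisible by 23, so (437, 115) ⊆ (23). Therefore (437, 115) = (23), d = 23.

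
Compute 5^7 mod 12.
5

Use repeated squaring. Binary(7) = 111. Walk through the bits of the exponent 7 left-to-right: at each bit after the leading one, square the running value, then multiply by 5 if the bit is 1 (always reducing mod 12):
  bit 1 = 1 (leading): start with 5.
  bit 2 = 1: square 5^2 = 25 ≡ 1; bit is 1, so multiply 1·5 = 5 (mod 12).
  bit 3 = 1: square 5^2 = 25 ≡ 1; bit is 1, so multiply 1·5 = 5 (mod 12).
Final value: 5^7 ≡ 5 (mod 12).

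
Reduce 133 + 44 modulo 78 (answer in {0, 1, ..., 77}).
Reduce the summands first: 133 ≡ 55 (mod 78), so 133 + 44 ≡ 55 + 44 (mod 78). 55 + 44 = 99; 99 = 1·78 + 21, so (133 + 44) mod 78 = 21.

Final answer: 21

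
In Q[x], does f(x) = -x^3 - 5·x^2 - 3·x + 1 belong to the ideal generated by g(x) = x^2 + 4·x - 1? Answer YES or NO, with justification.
YES

In Q[x] the ideal (g) consists of all multiples of g, so f ∈ (g) iff g | f, i.e. iff the remainder of f on division by g is 0. Divide f by g (g is monic, so eliminate the leading term of the running remainder at each step):
  leading term -x^3: subtract (-x)·g(x) = -x^3 - 4·x^2 + x, leaving -x^2 - 4·x + 1
  leading term -x^2: subtract (-1)·g(x) = -x^2 - 4·x + 1, leaving 0
The remainder is 0, so f(x) = g(x) · h(x) with h(x) = -x - 1. Hence g | f, i.e. f ∈ (g).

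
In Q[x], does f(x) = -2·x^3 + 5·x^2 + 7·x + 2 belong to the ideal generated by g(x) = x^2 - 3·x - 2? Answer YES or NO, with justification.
YES

In Q[x] the ideal (g) consists of all multiples of g, so f ∈ (g) iff g | f, i.e. iff the remainder of f on division by g is 0. Divide f by g (g is monic, so eliminate the leading term of the running remainder at each step):
  leading term -2·x^3: subtract (-2·x)·g(x) = -2·x^3 + 6·x^2 + 4·x, leaving -x^2 + 3·x + 2
  leading term -x^2: subtract (-1)·g(x) = -x^2 + 3·x + 2, leaving 0
The remainder is 0, so f(x) = g(x) · h(x) with h(x) = -2·x - 1. Hence g | f, i.e. f ∈ (g).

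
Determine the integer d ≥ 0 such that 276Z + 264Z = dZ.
(276, 264) = (12); d = 12

In the PID Z, (a, b) is generated by gcd(a, b). Compute gcd(276, 264) with the extended Euclidean algorithm, tracking rows (r, s, t) with s·276 + t·264 = r:
  row A: (276, 1, 0)   [1·276 + 0·264 = 276]
  row B: (264, 0, 1)   [0·276 + 1·264 = 264]
  276 = 1·264 + 12   → row C = row A − 1·row B = (12, 1, −1)   [check: 1·276 − 1·264 = 12]
  264 = 22·12 + 0   → remainder 0, stop. gcd = 12 (last nonzero row C).
So gcd(276, 264) = 12, with Bézout identity 1·276 − 1·264 = 12. Containment (⊇): the Bézout identity exhibits 12 as an element of (276, 264), giving (12) ⊆ (276, 264). Containment (⊆): since 12 | 276 and 12 | 264 (276 = 12·23, 264 = 12·22), every Z-linear combination of 276 and 264 is divisible by 12, so (276, 264) ⊆ (12). Therefore (276, 264) = (12), d = 12.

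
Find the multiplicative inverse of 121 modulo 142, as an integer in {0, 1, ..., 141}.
Apply the extended Euclidean algorithm to (142, 121), tracking rows (r, s, t) with s·142 + t·121 = r. Each division r_prev = q·r_cur + r_new produces the new row as (previous row) − q·(current row):
  row A: (142, 1, 0)   [1·142 + 0·121 = 142]
  row B: (121, 0, 1)   [0·142 + 1·121 = 121]
  142 = 1·121 + 21   → row C = row A − 1·row B = (21, 1, −1)   [check: 1·142 − 1·121 = 21]
  121 = 5·21 + 16   → row D = row B − 5·row C = (16, −5, 6)   [check: −5·142 + 6·121 = 16]
  21 = 1·16 + 5   → row E = row C − 1·row D = (5, 6, −7)   [check: 6·142 − 7·121 = 5]
  16 = 3·5 + 1   → row F = row D − 3·row E = (1, −23, 27)   [check: −23·142 + 27·121 = 1]
  5 = 5·1 + 0   → remainder 0, stop. gcd = 1 (last nonzero row F).
The gcd is 1, so 121 is invertible mod 142. The last nonzero row gives −23·142 + 27·121 = 1, so t = 27. So 121^(−1) ≡ 27 (mod 142). Verify: 121 · 27 = 3267 ≡ 1 (mod 142). ✓

Final answer: 121^(−1) ≡ 27 (mod 142)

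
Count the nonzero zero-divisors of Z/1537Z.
In Z/1537Z each nonzero element is either a unit (gcd with 1537 is 1) or a zero-divisor (gcd > 1). The number of units is φ(1537): factorise 1537 = 29 · 53, so φ(1537) = (29 − 1) · (53 − 1) = 28 · 52 = 1456. The nonzero elements number 1537 − 1 = 1536. Hence the nonzero zero-divisors number 1536 − 1456 = 80.

Final answer: Z/1537Z has 80 nonzero zero-divisors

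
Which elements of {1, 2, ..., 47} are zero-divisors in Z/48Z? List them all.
An element a ∈ Z/48Z (with a ≠ 0) is a zero-divisor iff gcd(a, 48) > 1 (because a is a unit precisely when gcd(a, n) = 1, and in Z/nZ every nonzero, non-unit element is a zero-divisor). Scan a = 1, ..., 47 and keep those with gcd(a, 48) > 1:
  gcd(2, 48) = 2, gcd(3, 48) = 3, gcd(4, 48) = 4, gcd(6, 48) = 6, gcd(8, 48) = 8, gcd(9, 48) = 3, gcd(10, 48) = 2, gcd(12, 48) = 12, gcd(14, 48) = 2, gcd(15, 48) = 3, gcd(16, 48) = 16, gcd(18, 48) = 6, gcd(20, 48) = 4, gcd(21, 48) = 3, gcd(22, 48) = 2, gcd(24, 48) = 24, gcd(26, 48) = 2, gcd(27, 48) = 3, gcd(28, 48) = 4, gcd(30, 48) = 6, gcd(32, 48) = 16, gcd(33, 48) = 3, gcd(34, 48) = 2, gcd(36, 48) = 12, gcd(38, 48) = 2, gcd(39, 48) = 3, gcd(40, 48) = 8, gcd(42, 48) = 6, gcd(44, 48) = 4, gcd(45, 48) = 3, gcd(46, 48) = 2.
All other a ∈ {1, ..., 47} have gcd(a, 48) = 1 and are units. So the nonzero zero-divisors are exactly the 31 values of a appearing in this scan.

Final answer: nonzero zero-divisors of Z/48Z = {2, 3, 4, 6, 8, 9, 10, 12, 14, 15, 16, 18, 20, 21, 22, 24, 26, 27, 28, 30, 32, 33, 34, 36, 38, 39, 40, 42, 44, 45, 46}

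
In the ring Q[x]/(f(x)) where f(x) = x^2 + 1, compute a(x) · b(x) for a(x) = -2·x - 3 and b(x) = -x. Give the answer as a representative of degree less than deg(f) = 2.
a · b ≡ 3·x - 2 (mod f(x))

First multiply in Q[x] without reducing: a · b = 2·x^2 + 3·x. Now divide by f(x) = x^2 + 1, eliminating the leading term at each step:
  leading term 2·x^2: subtract (2)·f(x) = 2·x^2 + 2, leaving 3·x - 2
The degree is now < 2, so this is the remainder. Hence a · b ≡ 3·x - 2 in Q[x]/(f).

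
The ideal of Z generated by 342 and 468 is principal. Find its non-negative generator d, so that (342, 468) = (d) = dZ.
In the PID Z, (a, b) is generated by gcd(a, b). Compute gcd(468, 342) with the extended Euclidean algorithm, tracking rows (r, s, t) with s·468 + t·342 = r:
  row A: (468, 1, 0)   [1·468 + 0·342 = 468]
  row B: (342, 0, 1)   [0·468 + 1·342 = 342]
  468 = 1·342 + 126   → row C = row A − 1·row B = (126, 1, −1)   [check: 1·468 − 1·342 = 126]
  342 = 2·126 + 90   → row D = row B − 2·row C = (90, −2, 3)   [check: −2·468 + 3·342 = 90]
  126 = 1·90 + 36   → row E = row C − 1·row D = (36, 3, −4)   [check: 3·468 − 4·342 = 36]
  90 = 2·36 + 18   → row F = row D − 2·row E = (18, −8, 11)   [check: −8·468 + 11·342 = 18]
  36 = 2·18 + 0   → remainder 0, stop. gcd = 18 (last nonzero row F).
So gcd(342, 468) = 18, with Bézout identity −8·468 + 11·342 = 18. Containment (⊇): the Bézout identity exhibits 18 as an element of (342, 468), giving (18) ⊆ (342, 468). Containment (⊆): since 18 | 342 and 18 | 468 (342 = 18·19, 468 = 18·26), every Z-linear combination of 342 and 468 is divisible by 18, so (342, 468) ⊆ (18). Therefore (342, 468) = (18), d = 18.

Final answer: (342, 468) = (18); d = 18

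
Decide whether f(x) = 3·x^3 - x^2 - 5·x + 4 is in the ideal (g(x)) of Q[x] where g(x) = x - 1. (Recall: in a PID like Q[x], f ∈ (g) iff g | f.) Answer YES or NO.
NO

In Q[x] the ideal (g) consists of all multiples of g, so f ∈ (g) iff g | f, i.e. iff the remainder of f on division by g is 0. Divide f by g (g is monic, so eliminate the leading term of the running remainder at each step):
  leading term 3·x^3: subtract (3·x^2)·g(x) = 3·x^3 - 3·x^2, leaving 2·x^2 - 5·x + 4
  leading term 2·x^2: subtract (2·x)·g(x) = 2·x^2 - 2·x, leaving 4 - 3·x
  leading term -3·x: subtract (-3)·g(x) = 3 - 3·x, leaving 1
The remainder r(x) = 1 ≠ 0 (and deg r < deg g), so g ∤ f, i.e. f ∉ (g).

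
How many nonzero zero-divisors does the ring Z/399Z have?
Z/399Z has 182 nonzero zero-divisors

In Z/399Z each nonzero element is either a unit (gcd with 399 is 1) or a zero-divisor (gcd > 1). The number of units is φ(399): factorise 399 = 3 · 7 · 19, so φ(399) = (3 − 1) · (7 − 1) · (19 − 1) = 2 · 6 · 18 = 216. The nonzero elements number 399 − 1 = 398. Hence the nonzero zero-divisors number 398 − 216 = 182.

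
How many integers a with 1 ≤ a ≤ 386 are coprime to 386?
192

The number of a ∈ {1, ..., 386} with gcd(a, 386) = 1 is by definition Euler's totient φ(386). φ is multiplicative, with φ(p^e) = p^e − p^(e−1). Factorise 386 = 2 · 193. Then
  φ(386) = (2 − 1) · (193 − 1) = 1 · 192 = 192.
So there are 192 such integers.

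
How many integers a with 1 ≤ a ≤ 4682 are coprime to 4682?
The number of a ∈ {1, ..., 4682} with gcd(a, 4682) = 1 is by definition Euler's totient φ(4682). φ is multiplicative, with φ(p^e) = p^e − p^(e−1). Factorise 4682 = 2 · 2341. Then
  φ(4682) = (2 − 1) · (2341 − 1) = 1 · 2340 = 2340.
So there are 2340 such integers.

Final answer: 2340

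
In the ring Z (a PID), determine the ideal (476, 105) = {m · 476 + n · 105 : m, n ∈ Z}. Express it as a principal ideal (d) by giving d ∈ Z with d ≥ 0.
(476, 105) = (7); d = 7

In the PID Z, (a, b) is generated by gcd(a, b). Compute gcd(476, 105) with the extended Euclidean algorithm, tracking rows (r, s, t) with s·476 + t·105 = r:
  row A: (476, 1, 0)   [1·476 + 0·105 = 476]
  row B: (105, 0, 1)   [0·476 + 1·105 = 105]
  476 = 4·105 + 56   → row C = row A − 4·row B = (56, 1, −4)   [check: 1·476 − 4·105 = 56]
  105 = 1·56 + 49   → row D = row B − 1·row C = (49, −1, 5)   [check: −1·476 + 5·105 = 49]
  56 = 1·49 + 7   → row E = row C − 1·row D = (7, 2, −9)   [check: 2·476 − 9·105 = 7]
  49 = 7·7 + 0   → remainder 0, stop. gcd = 7 (last nonzero row E).
So gcd(476, 105) = 7, with Bézout identity 2·476 − 9·105 = 7. Containment (⊇): the Bézout identity exhibits 7 as an element of (476, 105), giving (7) ⊆ (476, 105). Containment (⊆): since 7 | 476 and 7 | 105 (476 = 7·68, 105 = 7·15), every Z-linear combination of 476 and 105 is divisible by 7, so (476, 105) ⊆ (7). Therefore (476, 105) = (7), d = 7.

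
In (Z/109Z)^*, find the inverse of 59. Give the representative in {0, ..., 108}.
Apply the extended Euclidean algorithm to (109, 59), tracking rows (r, s, t) with s·109 + t·59 = r. Each division r_prev = q·r_cur + r_new produces the new row as (previous row) − q·(current row):
  row A: (109, 1, 0)   [1·109 + 0·59 = 109]
  row B: (59, 0, 1)   [0·109 + 1·59 = 59]
  109 = 1·59 + 50   → row C = row A − 1·row B = (50, 1, −1)   [check: 1·109 − 1·59 = 50]
  59 = 1·50 + 9   → row D = row B − 1·row C = (9, −1, 2)   [check: −1·109 + 2·59 = 9]
  50 = 5·9 + 5   → row E = row C − 5·row D = (5, 6, −11)   [check: 6·109 − 11·59 = 5]
  9 = 1·5 + 4   → row F = row D − 1·row E = (4, −7, 13)   [check: −7·109 + 13·59 = 4]
  5 = 1·4 + 1   → row G = row E − 1·row F = (1, 13, −24)   [check: 13·109 − 24·59 = 1]
  4 = 4·1 + 0   → remainder 0, stop. gcd = 1 (last nonzero row G).
The gcd is 1, so 59 is invertible mod 109. The last nonzero row gives 13·109 − 24·59 = 1, so t = −24. So 59^(−1) ≡ −24 ≡ 85 (mod 109). Verify: 59 · 85 = 5015 ≡ 1 (mod 109). ✓

Final answer: 59^(−1) ≡ 85 (mod 109)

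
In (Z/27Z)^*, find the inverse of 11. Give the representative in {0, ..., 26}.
11^(−1) ≡ 5 (mod 27)

Apply the extended Euclidean algorithm to (27, 11), tracking rows (r, s, t) with s·27 + t·11 = r. Each division r_prev = q·r_cur + r_new produces the new row as (previous row) − q·(current row):
  row A: (27, 1, 0)   [1·27 + 0·11 = 27]
  row B: (11, 0, 1)   [0·27 + 1·11 = 11]
  27 = 2·11 + 5   → row C = row A − 2·row B = (5, 1, −2)   [check: 1·27 − 2·11 = 5]
  11 = 2·5 + 1   → row D = row B − 2·row C = (1, −2, 5)   [check: −2·27 + 5·11 = 1]
  5 = 5·1 + 0   → remainder 0, stop. gcd = 1 (last nonzero row D).
The gcd is 1, so 11 is invertible mod 27. The last nonzero row gives −2·27 + 5·11 = 1, so t = 5. So 11^(−1) ≡ 5 (mod 27). Verify: 11 · 5 = 55 ≡ 1 (mod 27). ✓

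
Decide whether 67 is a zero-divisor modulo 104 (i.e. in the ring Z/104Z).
gcd(67, 104) = 1, so 67 is a unit in Z/104Z (it has a multiplicative inverse). A unit cannot be a zero-divisor: if 67·b ≡ 0 then multiplying both sides by 67^(−1) gives b ≡ 0. So 67 is not a zero-divisor.

Final answer: NO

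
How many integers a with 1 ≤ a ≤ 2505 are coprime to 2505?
1328

The number of a ∈ {1, ..., 2505} with gcd(a, 2505) = 1 is by definition Euler's totient φ(2505). φ is multiplicative, with φ(p^e) = p^e − p^(e−1). Factorise 2505 = 3 · 5 · 167. Then
  φ(2505) = (3 − 1) · (5 − 1) · (167 − 1) = 2 · 4 · 166 = 1328.
So there are 1328 such integers.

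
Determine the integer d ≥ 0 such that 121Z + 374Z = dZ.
(121, 374) = (11); d = 11

In the PID Z, (a, b) is generated by gcd(a, b). Compute gcd(374, 121) with the extended Euclidean algorithm, tracking rows (r, s, t) with s·374 + t·121 = r:
  row A: (374, 1, 0)   [1·374 + 0·121 = 374]
  row B: (121, 0, 1)   [0·374 + 1·121 = 121]
  374 = 3·121 + 11   → row C = row A − 3·row B = (11, 1, −3)   [check: 1·374 − 3·121 = 11]
  121 = 11·11 + 0   → remainder 0, stop. gcd = 11 (last nonzero row C).
So gcd(121, 374) = 11, with Bézout identity 1·374 − 3·121 = 11. Containment (⊇): the Bézout identity exhibits 11 as an element of (121, 374), giving (11) ⊆ (121, 374). Containment (⊆): since 11 | 121 and 11 | 374 (121 = 11·11, 374 = 11·34), every Z-linear combination of 121 and 374 is divisible by 11, so (121, 374) ⊆ (11). Therefore (121, 374) = (11), d = 11.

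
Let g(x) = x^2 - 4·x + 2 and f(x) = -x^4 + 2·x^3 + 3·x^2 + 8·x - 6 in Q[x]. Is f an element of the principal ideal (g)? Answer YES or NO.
In Q[x] the ideal (g) consists of all multiples of g, so f ∈ (g) iff g | f, i.e. iff the remainder of f on division by g is 0. Divide f by g (g is monic, so eliminate the leading term of the running remainder at each step):
  leading term -x^4: subtract (-x^2)·g(x) = -x^4 + 4·x^3 - 2·x^2, leaving -2·x^3 + 5·x^2 + 8·x - 6
  leading term -2·x^3: subtract (-2·x)·g(x) = -2·x^3 + 8·x^2 - 4·x, leaving -3·x^2 + 12·x - 6
  leading term -3·x^2: subtract (-3)·g(x) = -3·x^2 + 12·x - 6, leaving 0
The remainder is 0, so f(x) = g(x) · h(x) with h(x) = -x^2 - 2·x - 3. Hence g | f, i.e. f ∈ (g).

Final answer: YES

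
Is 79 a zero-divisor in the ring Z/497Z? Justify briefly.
NO

gcd(79, 497) = 1, so 79 is a unit in Z/497Z (it has a multiplicative inverse). A unit cannot be a zero-divisor: if 79·b ≡ 0 then multiplying both sides by 79^(−1) gives b ≡ 0. So 79 is not a zero-divisor.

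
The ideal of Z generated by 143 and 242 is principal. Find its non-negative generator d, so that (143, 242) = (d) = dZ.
(143, 242) = (11); d = 11

In the PID Z, (a, b) is generated by gcd(a, b). Compute gcd(242, 143) with the extended Euclidean algorithm, tracking rows (r, s, t) with s·242 + t·143 = r:
  row A: (242, 1, 0)   [1·242 + 0·143 = 242]
  row B: (143, 0, 1)   [0·242 + 1·143 = 143]
  242 = 1·143 + 99   → row C = row A − 1·row B = (99, 1, −1)   [check: 1·242 − 1·143 = 99]
  143 = 1·99 + 44   → row D = row B − 1·row C = (44, −1, 2)   [check: −1·242 + 2·143 = 44]
  99 = 2·44 + 11   → row E = row C − 2·row D = (11, 3, −5)   [check: 3·242 − 5·143 = 11]
  44 = 4·11 + 0   → remainder 0, stop. gcd = 11 (last nonzero row E).
So gcd(143, 242) = 11, with Bézout identity 3·242 − 5·143 = 11. Containment (⊇): the Bézout identity exhibits 11 as an element of (143, 242), giving (11) ⊆ (143, 242). Containment (⊆): since 11 | 143 and 11 | 242 (143 = 11·13, 242 = 11·22), every Z-linear combination of 143 and 242 is divisible by 11, so (143, 242) ⊆ (11). Therefore (143, 242) = (11), d = 11.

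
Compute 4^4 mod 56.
Use repeated squaring. Binary(4) = 100. Walk through the bits of the exponent 4 left-to-right: at each bit after the leading one, square the running value, then multiply by 4 if the bit is 1 (always reducing mod 56):
  bit 1 = 1 (leading): start with 4.
  bit 2 = 0: square 4^2 = 16 (mod 56).
  bit 3 = 0: square 16^2 = 256 ≡ 32 (mod 56).
Final value: 4^4 ≡ 32 (mod 56).

Final answer: 32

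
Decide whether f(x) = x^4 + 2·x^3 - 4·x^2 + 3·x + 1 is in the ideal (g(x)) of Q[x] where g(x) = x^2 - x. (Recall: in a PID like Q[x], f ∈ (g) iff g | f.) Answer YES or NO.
In Q[x] the ideal (g) consists of all multiples of g, so f ∈ (g) iff g | f, i.e. iff the remainder of f on division by g is 0. Divide f by g (g is monic, so eliminate the leading term of the running remainder at each step):
  leading term x^4: subtract (x^2)·g(x) = x^4 - x^3, leaving 3·x^3 - 4·x^2 + 3·x + 1
  leading term 3·x^3: subtract (3·x)·g(x) = 3·x^3 - 3·x^2, leaving -x^2 + 3·x + 1
  leading term -x^2: subtract (-1)·g(x) = -x^2 + x, leaving 2·x + 1
The remainder r(x) = 2·x + 1 ≠ 0 (and deg r < deg g), so g ∤ f, i.e. f ∉ (g).

Final answer: NO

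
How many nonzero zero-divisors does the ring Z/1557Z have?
In Z/1557Z each nonzero element is either a unit (gcd with 1557 is 1) or a zero-divisor (gcd > 1). The number of units is φ(1557): factorise 1557 = 3^2 · 173, so φ(1557) = (3^2 − 3^1) · (173 − 1) = 6 · 172 = 1032. The nonzero elements number 1557 − 1 = 1556. Hence the nonzero zero-divisors number 1556 − 1032 = 524.

Final answer: Z/1557Z has 524 nonzero zero-divisors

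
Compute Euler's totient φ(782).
φ is multiplicative, with φ(p^e) = p^e − p^(e−1). Factorise 782 = 2 · 17 · 23. Then
  φ(782) = (2 − 1) · (17 − 1) · (23 − 1) = 1 · 16 · 22 = 352.

Final answer: φ(782) = 352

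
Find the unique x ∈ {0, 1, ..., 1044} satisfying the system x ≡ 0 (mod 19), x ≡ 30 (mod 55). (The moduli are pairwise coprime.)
x ≡ 855 (mod 1045); the representative in [0, 1045) is 855

The moduli 19, 55 are pairwise coprime, so by the CRT there is a unique solution mod 19·55 = 1045.
Solve by successive substitution. Start with x ≡ 0 (mod 19).
  Combine with x ≡ 30 (mod 55): write x = 19·t and require 19·t ≡ 30 (mod 55). Since 19^(−1) ≡ 29 (mod 55), t ≡ 29·30 ≡ 45 (mod 55). So x ≡ 19·45 = 855 (mod 1045).
Unique solution in [0, 1045): x = 855.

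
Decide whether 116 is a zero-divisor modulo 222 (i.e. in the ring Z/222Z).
gcd(116, 222) = 2 > 1, so 116 is not a unit in Z/222Z. In Z/nZ every nonzero non-unit is a zero-divisor: explicitly, take b = 222/gcd = 111 ≠ 0 (mod 222); then 116·111 = 12876 = 58·222, i.e. 116·111 ≡ 0 (mod 222). So 116 is a zero-divisor.

Final answer: YES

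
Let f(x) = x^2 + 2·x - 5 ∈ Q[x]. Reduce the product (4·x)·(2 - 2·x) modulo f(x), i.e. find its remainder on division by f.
First multiply in Q[x] without reducing: a · b = -8·x^2 + 8·x. Now divide by f(x) = x^2 + 2·x - 5, eliminating the leading term at each step:
  leading term -8·x^2: subtract (-8)·f(x) = -8·x^2 - 16·x + 40, leaving 24·x - 40
The degree is now < 2, so this is the remainder. Hence a · b ≡ 24·x - 40 in Q[x]/(f).

Final answer: a · b ≡ 24·x - 40 (mod f(x))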